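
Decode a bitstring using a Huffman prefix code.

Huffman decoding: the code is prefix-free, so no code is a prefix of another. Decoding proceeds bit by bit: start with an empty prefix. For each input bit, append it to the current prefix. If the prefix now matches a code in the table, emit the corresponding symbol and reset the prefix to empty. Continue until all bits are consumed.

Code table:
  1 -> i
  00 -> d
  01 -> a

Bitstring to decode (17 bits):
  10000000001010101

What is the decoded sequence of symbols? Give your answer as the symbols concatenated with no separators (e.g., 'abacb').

Answer: iddddaaaa

Derivation:
Bit 0: prefix='1' -> emit 'i', reset
Bit 1: prefix='0' (no match yet)
Bit 2: prefix='00' -> emit 'd', reset
Bit 3: prefix='0' (no match yet)
Bit 4: prefix='00' -> emit 'd', reset
Bit 5: prefix='0' (no match yet)
Bit 6: prefix='00' -> emit 'd', reset
Bit 7: prefix='0' (no match yet)
Bit 8: prefix='00' -> emit 'd', reset
Bit 9: prefix='0' (no match yet)
Bit 10: prefix='01' -> emit 'a', reset
Bit 11: prefix='0' (no match yet)
Bit 12: prefix='01' -> emit 'a', reset
Bit 13: prefix='0' (no match yet)
Bit 14: prefix='01' -> emit 'a', reset
Bit 15: prefix='0' (no match yet)
Bit 16: prefix='01' -> emit 'a', reset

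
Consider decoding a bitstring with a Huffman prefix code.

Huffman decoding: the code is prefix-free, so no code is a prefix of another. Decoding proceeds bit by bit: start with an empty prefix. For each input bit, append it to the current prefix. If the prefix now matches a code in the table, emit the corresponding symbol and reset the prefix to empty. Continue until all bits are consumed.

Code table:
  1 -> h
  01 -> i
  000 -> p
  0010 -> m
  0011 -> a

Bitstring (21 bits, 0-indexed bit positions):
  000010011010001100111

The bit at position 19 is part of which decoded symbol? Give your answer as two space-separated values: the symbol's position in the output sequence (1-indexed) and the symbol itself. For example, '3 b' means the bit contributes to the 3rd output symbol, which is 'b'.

Bit 0: prefix='0' (no match yet)
Bit 1: prefix='00' (no match yet)
Bit 2: prefix='000' -> emit 'p', reset
Bit 3: prefix='0' (no match yet)
Bit 4: prefix='01' -> emit 'i', reset
Bit 5: prefix='0' (no match yet)
Bit 6: prefix='00' (no match yet)
Bit 7: prefix='001' (no match yet)
Bit 8: prefix='0011' -> emit 'a', reset
Bit 9: prefix='0' (no match yet)
Bit 10: prefix='01' -> emit 'i', reset
Bit 11: prefix='0' (no match yet)
Bit 12: prefix='00' (no match yet)
Bit 13: prefix='000' -> emit 'p', reset
Bit 14: prefix='1' -> emit 'h', reset
Bit 15: prefix='1' -> emit 'h', reset
Bit 16: prefix='0' (no match yet)
Bit 17: prefix='00' (no match yet)
Bit 18: prefix='001' (no match yet)
Bit 19: prefix='0011' -> emit 'a', reset
Bit 20: prefix='1' -> emit 'h', reset

Answer: 8 a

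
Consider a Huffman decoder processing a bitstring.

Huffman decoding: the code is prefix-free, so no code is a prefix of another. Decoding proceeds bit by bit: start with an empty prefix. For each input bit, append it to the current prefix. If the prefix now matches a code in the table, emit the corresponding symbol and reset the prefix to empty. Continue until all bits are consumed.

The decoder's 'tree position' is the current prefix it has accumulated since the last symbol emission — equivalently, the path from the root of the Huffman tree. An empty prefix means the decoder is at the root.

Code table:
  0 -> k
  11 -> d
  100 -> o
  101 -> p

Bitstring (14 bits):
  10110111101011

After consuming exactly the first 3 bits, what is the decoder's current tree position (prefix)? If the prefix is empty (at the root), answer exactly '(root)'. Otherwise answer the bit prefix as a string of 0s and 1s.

Bit 0: prefix='1' (no match yet)
Bit 1: prefix='10' (no match yet)
Bit 2: prefix='101' -> emit 'p', reset

Answer: (root)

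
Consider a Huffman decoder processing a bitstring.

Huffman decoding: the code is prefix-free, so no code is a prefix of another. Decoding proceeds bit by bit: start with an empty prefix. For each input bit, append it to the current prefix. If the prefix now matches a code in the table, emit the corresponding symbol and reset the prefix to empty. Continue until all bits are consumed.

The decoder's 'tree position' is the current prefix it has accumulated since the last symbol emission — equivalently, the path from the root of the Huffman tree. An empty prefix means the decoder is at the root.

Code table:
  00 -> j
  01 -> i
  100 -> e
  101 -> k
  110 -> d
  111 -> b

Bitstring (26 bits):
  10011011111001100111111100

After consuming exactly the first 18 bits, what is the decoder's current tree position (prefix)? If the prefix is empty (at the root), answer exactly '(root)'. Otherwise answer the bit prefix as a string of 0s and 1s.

Answer: 1

Derivation:
Bit 0: prefix='1' (no match yet)
Bit 1: prefix='10' (no match yet)
Bit 2: prefix='100' -> emit 'e', reset
Bit 3: prefix='1' (no match yet)
Bit 4: prefix='11' (no match yet)
Bit 5: prefix='110' -> emit 'd', reset
Bit 6: prefix='1' (no match yet)
Bit 7: prefix='11' (no match yet)
Bit 8: prefix='111' -> emit 'b', reset
Bit 9: prefix='1' (no match yet)
Bit 10: prefix='11' (no match yet)
Bit 11: prefix='110' -> emit 'd', reset
Bit 12: prefix='0' (no match yet)
Bit 13: prefix='01' -> emit 'i', reset
Bit 14: prefix='1' (no match yet)
Bit 15: prefix='10' (no match yet)
Bit 16: prefix='100' -> emit 'e', reset
Bit 17: prefix='1' (no match yet)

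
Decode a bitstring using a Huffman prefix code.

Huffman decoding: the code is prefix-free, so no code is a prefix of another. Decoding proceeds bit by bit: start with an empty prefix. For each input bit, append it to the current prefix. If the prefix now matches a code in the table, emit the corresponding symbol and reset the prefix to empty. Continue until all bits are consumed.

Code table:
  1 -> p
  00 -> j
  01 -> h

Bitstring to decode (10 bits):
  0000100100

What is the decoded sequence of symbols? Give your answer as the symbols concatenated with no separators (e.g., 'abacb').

Answer: jjpjpj

Derivation:
Bit 0: prefix='0' (no match yet)
Bit 1: prefix='00' -> emit 'j', reset
Bit 2: prefix='0' (no match yet)
Bit 3: prefix='00' -> emit 'j', reset
Bit 4: prefix='1' -> emit 'p', reset
Bit 5: prefix='0' (no match yet)
Bit 6: prefix='00' -> emit 'j', reset
Bit 7: prefix='1' -> emit 'p', reset
Bit 8: prefix='0' (no match yet)
Bit 9: prefix='00' -> emit 'j', reset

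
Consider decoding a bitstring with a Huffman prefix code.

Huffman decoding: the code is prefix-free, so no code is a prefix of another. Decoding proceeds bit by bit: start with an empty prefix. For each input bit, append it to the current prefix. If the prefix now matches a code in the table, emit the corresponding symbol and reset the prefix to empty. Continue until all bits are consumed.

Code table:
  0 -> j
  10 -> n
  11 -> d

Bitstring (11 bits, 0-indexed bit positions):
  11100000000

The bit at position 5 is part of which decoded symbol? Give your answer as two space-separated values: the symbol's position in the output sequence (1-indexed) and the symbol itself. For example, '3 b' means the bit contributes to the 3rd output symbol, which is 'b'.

Answer: 4 j

Derivation:
Bit 0: prefix='1' (no match yet)
Bit 1: prefix='11' -> emit 'd', reset
Bit 2: prefix='1' (no match yet)
Bit 3: prefix='10' -> emit 'n', reset
Bit 4: prefix='0' -> emit 'j', reset
Bit 5: prefix='0' -> emit 'j', reset
Bit 6: prefix='0' -> emit 'j', reset
Bit 7: prefix='0' -> emit 'j', reset
Bit 8: prefix='0' -> emit 'j', reset
Bit 9: prefix='0' -> emit 'j', reset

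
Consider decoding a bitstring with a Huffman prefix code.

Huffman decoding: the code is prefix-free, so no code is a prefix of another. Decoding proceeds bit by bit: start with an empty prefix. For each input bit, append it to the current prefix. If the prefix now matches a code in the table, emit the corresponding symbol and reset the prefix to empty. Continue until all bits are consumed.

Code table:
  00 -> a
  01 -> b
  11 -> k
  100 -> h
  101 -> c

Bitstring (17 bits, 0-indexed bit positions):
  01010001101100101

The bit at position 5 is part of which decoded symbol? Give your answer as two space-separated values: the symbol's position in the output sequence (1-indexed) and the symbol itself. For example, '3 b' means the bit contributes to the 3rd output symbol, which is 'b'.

Bit 0: prefix='0' (no match yet)
Bit 1: prefix='01' -> emit 'b', reset
Bit 2: prefix='0' (no match yet)
Bit 3: prefix='01' -> emit 'b', reset
Bit 4: prefix='0' (no match yet)
Bit 5: prefix='00' -> emit 'a', reset
Bit 6: prefix='0' (no match yet)
Bit 7: prefix='01' -> emit 'b', reset
Bit 8: prefix='1' (no match yet)
Bit 9: prefix='10' (no match yet)

Answer: 3 a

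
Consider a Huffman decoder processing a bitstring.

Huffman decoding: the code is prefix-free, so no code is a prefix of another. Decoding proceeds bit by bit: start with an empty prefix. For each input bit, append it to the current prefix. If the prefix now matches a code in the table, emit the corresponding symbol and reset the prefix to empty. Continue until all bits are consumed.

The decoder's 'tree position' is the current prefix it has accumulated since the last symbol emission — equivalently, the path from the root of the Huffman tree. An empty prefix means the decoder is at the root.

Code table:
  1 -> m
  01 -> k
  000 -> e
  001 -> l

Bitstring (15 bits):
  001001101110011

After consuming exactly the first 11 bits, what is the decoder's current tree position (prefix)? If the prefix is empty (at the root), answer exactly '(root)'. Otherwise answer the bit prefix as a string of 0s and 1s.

Answer: (root)

Derivation:
Bit 0: prefix='0' (no match yet)
Bit 1: prefix='00' (no match yet)
Bit 2: prefix='001' -> emit 'l', reset
Bit 3: prefix='0' (no match yet)
Bit 4: prefix='00' (no match yet)
Bit 5: prefix='001' -> emit 'l', reset
Bit 6: prefix='1' -> emit 'm', reset
Bit 7: prefix='0' (no match yet)
Bit 8: prefix='01' -> emit 'k', reset
Bit 9: prefix='1' -> emit 'm', reset
Bit 10: prefix='1' -> emit 'm', reset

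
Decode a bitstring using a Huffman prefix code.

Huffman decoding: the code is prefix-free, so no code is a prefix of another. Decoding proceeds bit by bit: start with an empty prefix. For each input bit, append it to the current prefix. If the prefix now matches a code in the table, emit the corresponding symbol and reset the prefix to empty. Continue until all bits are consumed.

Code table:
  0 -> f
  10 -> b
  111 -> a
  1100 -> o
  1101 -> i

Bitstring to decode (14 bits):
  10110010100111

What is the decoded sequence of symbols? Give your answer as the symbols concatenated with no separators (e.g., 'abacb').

Bit 0: prefix='1' (no match yet)
Bit 1: prefix='10' -> emit 'b', reset
Bit 2: prefix='1' (no match yet)
Bit 3: prefix='11' (no match yet)
Bit 4: prefix='110' (no match yet)
Bit 5: prefix='1100' -> emit 'o', reset
Bit 6: prefix='1' (no match yet)
Bit 7: prefix='10' -> emit 'b', reset
Bit 8: prefix='1' (no match yet)
Bit 9: prefix='10' -> emit 'b', reset
Bit 10: prefix='0' -> emit 'f', reset
Bit 11: prefix='1' (no match yet)
Bit 12: prefix='11' (no match yet)
Bit 13: prefix='111' -> emit 'a', reset

Answer: bobbfa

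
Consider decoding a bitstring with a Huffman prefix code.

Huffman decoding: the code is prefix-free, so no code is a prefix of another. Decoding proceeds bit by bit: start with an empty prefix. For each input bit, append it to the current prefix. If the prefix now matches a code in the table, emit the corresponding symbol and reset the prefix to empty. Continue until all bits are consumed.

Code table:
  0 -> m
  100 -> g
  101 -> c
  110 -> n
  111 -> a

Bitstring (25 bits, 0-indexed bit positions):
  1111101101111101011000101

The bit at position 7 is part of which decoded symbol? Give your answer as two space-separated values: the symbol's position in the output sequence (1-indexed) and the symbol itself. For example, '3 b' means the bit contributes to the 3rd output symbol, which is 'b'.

Bit 0: prefix='1' (no match yet)
Bit 1: prefix='11' (no match yet)
Bit 2: prefix='111' -> emit 'a', reset
Bit 3: prefix='1' (no match yet)
Bit 4: prefix='11' (no match yet)
Bit 5: prefix='110' -> emit 'n', reset
Bit 6: prefix='1' (no match yet)
Bit 7: prefix='11' (no match yet)
Bit 8: prefix='110' -> emit 'n', reset
Bit 9: prefix='1' (no match yet)
Bit 10: prefix='11' (no match yet)
Bit 11: prefix='111' -> emit 'a', reset

Answer: 3 n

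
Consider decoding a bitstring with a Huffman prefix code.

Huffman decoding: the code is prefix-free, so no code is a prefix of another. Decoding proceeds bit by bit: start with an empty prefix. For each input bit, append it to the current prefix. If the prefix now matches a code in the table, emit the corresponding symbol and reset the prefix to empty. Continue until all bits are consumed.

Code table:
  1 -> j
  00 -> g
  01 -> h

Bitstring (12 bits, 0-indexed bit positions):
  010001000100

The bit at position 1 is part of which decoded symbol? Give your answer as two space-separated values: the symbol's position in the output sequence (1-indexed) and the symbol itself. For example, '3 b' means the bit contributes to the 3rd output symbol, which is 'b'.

Bit 0: prefix='0' (no match yet)
Bit 1: prefix='01' -> emit 'h', reset
Bit 2: prefix='0' (no match yet)
Bit 3: prefix='00' -> emit 'g', reset
Bit 4: prefix='0' (no match yet)
Bit 5: prefix='01' -> emit 'h', reset

Answer: 1 h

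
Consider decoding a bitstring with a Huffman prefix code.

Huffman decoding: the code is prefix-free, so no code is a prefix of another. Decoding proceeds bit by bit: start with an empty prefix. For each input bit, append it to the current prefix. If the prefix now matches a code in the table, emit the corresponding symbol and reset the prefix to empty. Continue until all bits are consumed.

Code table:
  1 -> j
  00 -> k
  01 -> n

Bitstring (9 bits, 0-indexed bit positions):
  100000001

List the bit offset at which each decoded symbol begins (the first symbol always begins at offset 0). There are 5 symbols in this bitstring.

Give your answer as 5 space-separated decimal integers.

Bit 0: prefix='1' -> emit 'j', reset
Bit 1: prefix='0' (no match yet)
Bit 2: prefix='00' -> emit 'k', reset
Bit 3: prefix='0' (no match yet)
Bit 4: prefix='00' -> emit 'k', reset
Bit 5: prefix='0' (no match yet)
Bit 6: prefix='00' -> emit 'k', reset
Bit 7: prefix='0' (no match yet)
Bit 8: prefix='01' -> emit 'n', reset

Answer: 0 1 3 5 7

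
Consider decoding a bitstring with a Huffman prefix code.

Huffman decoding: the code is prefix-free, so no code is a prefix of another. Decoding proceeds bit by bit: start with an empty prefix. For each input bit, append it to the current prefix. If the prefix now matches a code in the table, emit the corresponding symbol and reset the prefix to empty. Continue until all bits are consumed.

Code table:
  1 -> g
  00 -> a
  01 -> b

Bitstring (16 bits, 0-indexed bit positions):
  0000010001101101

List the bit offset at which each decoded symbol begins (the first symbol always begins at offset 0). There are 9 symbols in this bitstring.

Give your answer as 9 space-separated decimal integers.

Bit 0: prefix='0' (no match yet)
Bit 1: prefix='00' -> emit 'a', reset
Bit 2: prefix='0' (no match yet)
Bit 3: prefix='00' -> emit 'a', reset
Bit 4: prefix='0' (no match yet)
Bit 5: prefix='01' -> emit 'b', reset
Bit 6: prefix='0' (no match yet)
Bit 7: prefix='00' -> emit 'a', reset
Bit 8: prefix='0' (no match yet)
Bit 9: prefix='01' -> emit 'b', reset
Bit 10: prefix='1' -> emit 'g', reset
Bit 11: prefix='0' (no match yet)
Bit 12: prefix='01' -> emit 'b', reset
Bit 13: prefix='1' -> emit 'g', reset
Bit 14: prefix='0' (no match yet)
Bit 15: prefix='01' -> emit 'b', reset

Answer: 0 2 4 6 8 10 11 13 14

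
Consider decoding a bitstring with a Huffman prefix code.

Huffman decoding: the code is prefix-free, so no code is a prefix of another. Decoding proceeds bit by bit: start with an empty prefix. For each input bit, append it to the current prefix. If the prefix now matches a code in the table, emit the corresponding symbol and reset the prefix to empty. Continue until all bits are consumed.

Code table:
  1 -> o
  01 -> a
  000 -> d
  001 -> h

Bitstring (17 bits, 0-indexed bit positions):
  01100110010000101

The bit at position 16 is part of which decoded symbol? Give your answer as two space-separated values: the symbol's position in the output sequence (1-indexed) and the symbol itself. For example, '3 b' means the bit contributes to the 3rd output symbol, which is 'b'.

Answer: 8 a

Derivation:
Bit 0: prefix='0' (no match yet)
Bit 1: prefix='01' -> emit 'a', reset
Bit 2: prefix='1' -> emit 'o', reset
Bit 3: prefix='0' (no match yet)
Bit 4: prefix='00' (no match yet)
Bit 5: prefix='001' -> emit 'h', reset
Bit 6: prefix='1' -> emit 'o', reset
Bit 7: prefix='0' (no match yet)
Bit 8: prefix='00' (no match yet)
Bit 9: prefix='001' -> emit 'h', reset
Bit 10: prefix='0' (no match yet)
Bit 11: prefix='00' (no match yet)
Bit 12: prefix='000' -> emit 'd', reset
Bit 13: prefix='0' (no match yet)
Bit 14: prefix='01' -> emit 'a', reset
Bit 15: prefix='0' (no match yet)
Bit 16: prefix='01' -> emit 'a', reset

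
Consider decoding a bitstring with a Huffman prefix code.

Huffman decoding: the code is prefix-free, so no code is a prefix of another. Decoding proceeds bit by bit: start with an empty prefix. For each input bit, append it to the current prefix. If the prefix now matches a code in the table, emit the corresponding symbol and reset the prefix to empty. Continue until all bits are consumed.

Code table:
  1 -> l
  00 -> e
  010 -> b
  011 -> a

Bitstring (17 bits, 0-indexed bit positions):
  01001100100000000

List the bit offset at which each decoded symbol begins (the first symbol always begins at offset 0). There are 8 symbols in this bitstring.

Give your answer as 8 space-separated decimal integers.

Answer: 0 3 6 8 9 11 13 15

Derivation:
Bit 0: prefix='0' (no match yet)
Bit 1: prefix='01' (no match yet)
Bit 2: prefix='010' -> emit 'b', reset
Bit 3: prefix='0' (no match yet)
Bit 4: prefix='01' (no match yet)
Bit 5: prefix='011' -> emit 'a', reset
Bit 6: prefix='0' (no match yet)
Bit 7: prefix='00' -> emit 'e', reset
Bit 8: prefix='1' -> emit 'l', reset
Bit 9: prefix='0' (no match yet)
Bit 10: prefix='00' -> emit 'e', reset
Bit 11: prefix='0' (no match yet)
Bit 12: prefix='00' -> emit 'e', reset
Bit 13: prefix='0' (no match yet)
Bit 14: prefix='00' -> emit 'e', reset
Bit 15: prefix='0' (no match yet)
Bit 16: prefix='00' -> emit 'e', reset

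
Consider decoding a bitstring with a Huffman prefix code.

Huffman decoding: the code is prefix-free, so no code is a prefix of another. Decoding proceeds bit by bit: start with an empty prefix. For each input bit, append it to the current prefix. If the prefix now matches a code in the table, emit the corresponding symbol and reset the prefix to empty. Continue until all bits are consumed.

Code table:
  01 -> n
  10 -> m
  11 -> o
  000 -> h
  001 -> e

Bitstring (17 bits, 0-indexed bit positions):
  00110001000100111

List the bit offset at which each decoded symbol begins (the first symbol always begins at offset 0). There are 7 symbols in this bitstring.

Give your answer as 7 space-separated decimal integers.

Answer: 0 3 5 8 11 13 15

Derivation:
Bit 0: prefix='0' (no match yet)
Bit 1: prefix='00' (no match yet)
Bit 2: prefix='001' -> emit 'e', reset
Bit 3: prefix='1' (no match yet)
Bit 4: prefix='10' -> emit 'm', reset
Bit 5: prefix='0' (no match yet)
Bit 6: prefix='00' (no match yet)
Bit 7: prefix='001' -> emit 'e', reset
Bit 8: prefix='0' (no match yet)
Bit 9: prefix='00' (no match yet)
Bit 10: prefix='000' -> emit 'h', reset
Bit 11: prefix='1' (no match yet)
Bit 12: prefix='10' -> emit 'm', reset
Bit 13: prefix='0' (no match yet)
Bit 14: prefix='01' -> emit 'n', reset
Bit 15: prefix='1' (no match yet)
Bit 16: prefix='11' -> emit 'o', reset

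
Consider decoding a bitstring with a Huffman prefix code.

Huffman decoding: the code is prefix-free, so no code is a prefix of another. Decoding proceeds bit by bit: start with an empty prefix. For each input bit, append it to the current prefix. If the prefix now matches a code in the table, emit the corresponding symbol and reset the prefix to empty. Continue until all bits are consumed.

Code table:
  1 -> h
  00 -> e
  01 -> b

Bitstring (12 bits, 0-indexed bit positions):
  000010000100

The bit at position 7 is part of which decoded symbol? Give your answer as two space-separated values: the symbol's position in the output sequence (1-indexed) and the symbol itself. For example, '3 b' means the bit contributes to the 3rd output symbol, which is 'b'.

Answer: 5 e

Derivation:
Bit 0: prefix='0' (no match yet)
Bit 1: prefix='00' -> emit 'e', reset
Bit 2: prefix='0' (no match yet)
Bit 3: prefix='00' -> emit 'e', reset
Bit 4: prefix='1' -> emit 'h', reset
Bit 5: prefix='0' (no match yet)
Bit 6: prefix='00' -> emit 'e', reset
Bit 7: prefix='0' (no match yet)
Bit 8: prefix='00' -> emit 'e', reset
Bit 9: prefix='1' -> emit 'h', reset
Bit 10: prefix='0' (no match yet)
Bit 11: prefix='00' -> emit 'e', reset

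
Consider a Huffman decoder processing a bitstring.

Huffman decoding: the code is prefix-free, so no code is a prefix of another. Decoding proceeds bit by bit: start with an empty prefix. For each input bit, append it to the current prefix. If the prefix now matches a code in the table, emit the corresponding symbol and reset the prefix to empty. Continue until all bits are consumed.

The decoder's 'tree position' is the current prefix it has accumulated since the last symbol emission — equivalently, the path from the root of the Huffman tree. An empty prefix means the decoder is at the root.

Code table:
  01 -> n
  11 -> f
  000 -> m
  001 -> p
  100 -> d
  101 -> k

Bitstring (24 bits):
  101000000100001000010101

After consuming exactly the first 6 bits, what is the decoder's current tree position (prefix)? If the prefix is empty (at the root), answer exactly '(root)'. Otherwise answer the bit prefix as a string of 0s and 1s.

Bit 0: prefix='1' (no match yet)
Bit 1: prefix='10' (no match yet)
Bit 2: prefix='101' -> emit 'k', reset
Bit 3: prefix='0' (no match yet)
Bit 4: prefix='00' (no match yet)
Bit 5: prefix='000' -> emit 'm', reset

Answer: (root)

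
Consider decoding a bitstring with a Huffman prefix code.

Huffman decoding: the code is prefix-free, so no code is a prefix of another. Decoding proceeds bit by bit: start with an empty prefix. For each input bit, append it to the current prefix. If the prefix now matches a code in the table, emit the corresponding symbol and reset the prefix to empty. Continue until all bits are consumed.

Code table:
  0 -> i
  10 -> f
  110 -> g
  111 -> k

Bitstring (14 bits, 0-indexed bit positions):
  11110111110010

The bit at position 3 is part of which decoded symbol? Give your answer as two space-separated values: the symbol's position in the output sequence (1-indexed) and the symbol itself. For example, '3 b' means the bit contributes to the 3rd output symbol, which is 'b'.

Answer: 2 f

Derivation:
Bit 0: prefix='1' (no match yet)
Bit 1: prefix='11' (no match yet)
Bit 2: prefix='111' -> emit 'k', reset
Bit 3: prefix='1' (no match yet)
Bit 4: prefix='10' -> emit 'f', reset
Bit 5: prefix='1' (no match yet)
Bit 6: prefix='11' (no match yet)
Bit 7: prefix='111' -> emit 'k', reset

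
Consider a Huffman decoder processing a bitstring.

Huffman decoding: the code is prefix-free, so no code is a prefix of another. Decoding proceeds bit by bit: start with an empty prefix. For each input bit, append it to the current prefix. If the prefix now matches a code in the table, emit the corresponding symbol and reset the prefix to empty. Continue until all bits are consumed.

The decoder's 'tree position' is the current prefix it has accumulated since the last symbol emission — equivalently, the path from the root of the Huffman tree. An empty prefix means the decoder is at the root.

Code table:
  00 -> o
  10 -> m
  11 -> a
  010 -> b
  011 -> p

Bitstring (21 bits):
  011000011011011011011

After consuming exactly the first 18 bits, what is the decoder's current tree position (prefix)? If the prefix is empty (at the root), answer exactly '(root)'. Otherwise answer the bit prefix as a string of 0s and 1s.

Answer: (root)

Derivation:
Bit 0: prefix='0' (no match yet)
Bit 1: prefix='01' (no match yet)
Bit 2: prefix='011' -> emit 'p', reset
Bit 3: prefix='0' (no match yet)
Bit 4: prefix='00' -> emit 'o', reset
Bit 5: prefix='0' (no match yet)
Bit 6: prefix='00' -> emit 'o', reset
Bit 7: prefix='1' (no match yet)
Bit 8: prefix='11' -> emit 'a', reset
Bit 9: prefix='0' (no match yet)
Bit 10: prefix='01' (no match yet)
Bit 11: prefix='011' -> emit 'p', reset
Bit 12: prefix='0' (no match yet)
Bit 13: prefix='01' (no match yet)
Bit 14: prefix='011' -> emit 'p', reset
Bit 15: prefix='0' (no match yet)
Bit 16: prefix='01' (no match yet)
Bit 17: prefix='011' -> emit 'p', reset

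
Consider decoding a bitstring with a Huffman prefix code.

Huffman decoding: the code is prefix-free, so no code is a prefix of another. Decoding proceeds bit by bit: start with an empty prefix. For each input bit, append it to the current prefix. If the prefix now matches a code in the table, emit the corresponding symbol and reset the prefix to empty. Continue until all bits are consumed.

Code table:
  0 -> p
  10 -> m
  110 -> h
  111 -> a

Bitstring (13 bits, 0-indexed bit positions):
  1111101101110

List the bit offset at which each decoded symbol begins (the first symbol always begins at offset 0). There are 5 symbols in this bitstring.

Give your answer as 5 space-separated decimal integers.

Bit 0: prefix='1' (no match yet)
Bit 1: prefix='11' (no match yet)
Bit 2: prefix='111' -> emit 'a', reset
Bit 3: prefix='1' (no match yet)
Bit 4: prefix='11' (no match yet)
Bit 5: prefix='110' -> emit 'h', reset
Bit 6: prefix='1' (no match yet)
Bit 7: prefix='11' (no match yet)
Bit 8: prefix='110' -> emit 'h', reset
Bit 9: prefix='1' (no match yet)
Bit 10: prefix='11' (no match yet)
Bit 11: prefix='111' -> emit 'a', reset
Bit 12: prefix='0' -> emit 'p', reset

Answer: 0 3 6 9 12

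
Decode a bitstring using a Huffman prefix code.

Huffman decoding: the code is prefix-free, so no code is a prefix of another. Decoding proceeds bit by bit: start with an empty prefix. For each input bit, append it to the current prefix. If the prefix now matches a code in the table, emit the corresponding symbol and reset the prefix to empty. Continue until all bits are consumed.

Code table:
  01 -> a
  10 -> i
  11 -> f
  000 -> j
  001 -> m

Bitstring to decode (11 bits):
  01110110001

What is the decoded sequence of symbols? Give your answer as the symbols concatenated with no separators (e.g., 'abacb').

Bit 0: prefix='0' (no match yet)
Bit 1: prefix='01' -> emit 'a', reset
Bit 2: prefix='1' (no match yet)
Bit 3: prefix='11' -> emit 'f', reset
Bit 4: prefix='0' (no match yet)
Bit 5: prefix='01' -> emit 'a', reset
Bit 6: prefix='1' (no match yet)
Bit 7: prefix='10' -> emit 'i', reset
Bit 8: prefix='0' (no match yet)
Bit 9: prefix='00' (no match yet)
Bit 10: prefix='001' -> emit 'm', reset

Answer: afaim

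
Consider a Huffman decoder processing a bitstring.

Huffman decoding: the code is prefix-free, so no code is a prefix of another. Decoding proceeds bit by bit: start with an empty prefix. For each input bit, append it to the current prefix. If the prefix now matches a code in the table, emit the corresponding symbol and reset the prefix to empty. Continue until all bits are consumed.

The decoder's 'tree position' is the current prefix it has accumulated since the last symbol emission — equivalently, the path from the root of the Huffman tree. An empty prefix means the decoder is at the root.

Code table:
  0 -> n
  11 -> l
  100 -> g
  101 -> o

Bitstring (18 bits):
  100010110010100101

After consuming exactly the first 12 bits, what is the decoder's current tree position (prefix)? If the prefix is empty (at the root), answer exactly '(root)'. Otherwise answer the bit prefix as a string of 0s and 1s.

Bit 0: prefix='1' (no match yet)
Bit 1: prefix='10' (no match yet)
Bit 2: prefix='100' -> emit 'g', reset
Bit 3: prefix='0' -> emit 'n', reset
Bit 4: prefix='1' (no match yet)
Bit 5: prefix='10' (no match yet)
Bit 6: prefix='101' -> emit 'o', reset
Bit 7: prefix='1' (no match yet)
Bit 8: prefix='10' (no match yet)
Bit 9: prefix='100' -> emit 'g', reset
Bit 10: prefix='1' (no match yet)
Bit 11: prefix='10' (no match yet)

Answer: 10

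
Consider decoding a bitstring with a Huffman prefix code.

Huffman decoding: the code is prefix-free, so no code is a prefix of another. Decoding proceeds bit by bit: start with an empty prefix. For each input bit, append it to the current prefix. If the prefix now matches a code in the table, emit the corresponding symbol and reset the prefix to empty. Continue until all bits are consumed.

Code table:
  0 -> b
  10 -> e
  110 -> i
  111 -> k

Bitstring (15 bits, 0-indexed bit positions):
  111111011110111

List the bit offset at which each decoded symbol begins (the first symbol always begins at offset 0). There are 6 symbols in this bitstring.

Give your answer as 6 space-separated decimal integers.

Bit 0: prefix='1' (no match yet)
Bit 1: prefix='11' (no match yet)
Bit 2: prefix='111' -> emit 'k', reset
Bit 3: prefix='1' (no match yet)
Bit 4: prefix='11' (no match yet)
Bit 5: prefix='111' -> emit 'k', reset
Bit 6: prefix='0' -> emit 'b', reset
Bit 7: prefix='1' (no match yet)
Bit 8: prefix='11' (no match yet)
Bit 9: prefix='111' -> emit 'k', reset
Bit 10: prefix='1' (no match yet)
Bit 11: prefix='10' -> emit 'e', reset
Bit 12: prefix='1' (no match yet)
Bit 13: prefix='11' (no match yet)
Bit 14: prefix='111' -> emit 'k', reset

Answer: 0 3 6 7 10 12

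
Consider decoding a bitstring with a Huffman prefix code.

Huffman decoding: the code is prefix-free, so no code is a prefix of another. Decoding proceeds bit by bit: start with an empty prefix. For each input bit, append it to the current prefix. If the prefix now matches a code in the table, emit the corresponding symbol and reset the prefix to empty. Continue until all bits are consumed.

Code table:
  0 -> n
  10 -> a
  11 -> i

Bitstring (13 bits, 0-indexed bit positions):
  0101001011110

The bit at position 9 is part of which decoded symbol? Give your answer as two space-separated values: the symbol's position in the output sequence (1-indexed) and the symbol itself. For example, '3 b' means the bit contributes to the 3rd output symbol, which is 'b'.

Answer: 6 i

Derivation:
Bit 0: prefix='0' -> emit 'n', reset
Bit 1: prefix='1' (no match yet)
Bit 2: prefix='10' -> emit 'a', reset
Bit 3: prefix='1' (no match yet)
Bit 4: prefix='10' -> emit 'a', reset
Bit 5: prefix='0' -> emit 'n', reset
Bit 6: prefix='1' (no match yet)
Bit 7: prefix='10' -> emit 'a', reset
Bit 8: prefix='1' (no match yet)
Bit 9: prefix='11' -> emit 'i', reset
Bit 10: prefix='1' (no match yet)
Bit 11: prefix='11' -> emit 'i', reset
Bit 12: prefix='0' -> emit 'n', reset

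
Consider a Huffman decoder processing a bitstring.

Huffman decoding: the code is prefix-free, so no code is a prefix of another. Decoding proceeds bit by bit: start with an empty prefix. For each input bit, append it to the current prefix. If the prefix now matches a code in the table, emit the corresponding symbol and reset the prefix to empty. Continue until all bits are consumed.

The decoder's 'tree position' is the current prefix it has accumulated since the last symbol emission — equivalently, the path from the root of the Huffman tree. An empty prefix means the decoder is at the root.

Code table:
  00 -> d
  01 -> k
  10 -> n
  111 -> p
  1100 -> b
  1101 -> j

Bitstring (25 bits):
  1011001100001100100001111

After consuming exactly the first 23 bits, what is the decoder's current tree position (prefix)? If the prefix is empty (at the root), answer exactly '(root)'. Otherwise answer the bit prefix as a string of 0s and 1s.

Bit 0: prefix='1' (no match yet)
Bit 1: prefix='10' -> emit 'n', reset
Bit 2: prefix='1' (no match yet)
Bit 3: prefix='11' (no match yet)
Bit 4: prefix='110' (no match yet)
Bit 5: prefix='1100' -> emit 'b', reset
Bit 6: prefix='1' (no match yet)
Bit 7: prefix='11' (no match yet)
Bit 8: prefix='110' (no match yet)
Bit 9: prefix='1100' -> emit 'b', reset
Bit 10: prefix='0' (no match yet)
Bit 11: prefix='00' -> emit 'd', reset
Bit 12: prefix='1' (no match yet)
Bit 13: prefix='11' (no match yet)
Bit 14: prefix='110' (no match yet)
Bit 15: prefix='1100' -> emit 'b', reset
Bit 16: prefix='1' (no match yet)
Bit 17: prefix='10' -> emit 'n', reset
Bit 18: prefix='0' (no match yet)
Bit 19: prefix='00' -> emit 'd', reset
Bit 20: prefix='0' (no match yet)
Bit 21: prefix='01' -> emit 'k', reset
Bit 22: prefix='1' (no match yet)

Answer: 1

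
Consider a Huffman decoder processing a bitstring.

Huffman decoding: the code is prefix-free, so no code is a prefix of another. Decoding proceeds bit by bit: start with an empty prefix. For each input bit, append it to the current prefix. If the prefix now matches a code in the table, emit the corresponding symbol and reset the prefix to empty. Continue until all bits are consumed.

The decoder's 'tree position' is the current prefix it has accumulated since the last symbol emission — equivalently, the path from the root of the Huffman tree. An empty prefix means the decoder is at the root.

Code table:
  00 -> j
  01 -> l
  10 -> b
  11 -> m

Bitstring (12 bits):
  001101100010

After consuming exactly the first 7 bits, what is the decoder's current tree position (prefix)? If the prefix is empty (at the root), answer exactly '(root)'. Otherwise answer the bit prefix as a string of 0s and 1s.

Bit 0: prefix='0' (no match yet)
Bit 1: prefix='00' -> emit 'j', reset
Bit 2: prefix='1' (no match yet)
Bit 3: prefix='11' -> emit 'm', reset
Bit 4: prefix='0' (no match yet)
Bit 5: prefix='01' -> emit 'l', reset
Bit 6: prefix='1' (no match yet)

Answer: 1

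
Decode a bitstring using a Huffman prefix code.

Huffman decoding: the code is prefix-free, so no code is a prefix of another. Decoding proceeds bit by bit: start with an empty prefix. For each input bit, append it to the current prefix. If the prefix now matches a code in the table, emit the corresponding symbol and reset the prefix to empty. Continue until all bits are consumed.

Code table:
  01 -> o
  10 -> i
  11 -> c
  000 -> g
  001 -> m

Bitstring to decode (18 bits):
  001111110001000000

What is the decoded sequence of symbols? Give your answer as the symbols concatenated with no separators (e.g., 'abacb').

Answer: mccimgg

Derivation:
Bit 0: prefix='0' (no match yet)
Bit 1: prefix='00' (no match yet)
Bit 2: prefix='001' -> emit 'm', reset
Bit 3: prefix='1' (no match yet)
Bit 4: prefix='11' -> emit 'c', reset
Bit 5: prefix='1' (no match yet)
Bit 6: prefix='11' -> emit 'c', reset
Bit 7: prefix='1' (no match yet)
Bit 8: prefix='10' -> emit 'i', reset
Bit 9: prefix='0' (no match yet)
Bit 10: prefix='00' (no match yet)
Bit 11: prefix='001' -> emit 'm', reset
Bit 12: prefix='0' (no match yet)
Bit 13: prefix='00' (no match yet)
Bit 14: prefix='000' -> emit 'g', reset
Bit 15: prefix='0' (no match yet)
Bit 16: prefix='00' (no match yet)
Bit 17: prefix='000' -> emit 'g', reset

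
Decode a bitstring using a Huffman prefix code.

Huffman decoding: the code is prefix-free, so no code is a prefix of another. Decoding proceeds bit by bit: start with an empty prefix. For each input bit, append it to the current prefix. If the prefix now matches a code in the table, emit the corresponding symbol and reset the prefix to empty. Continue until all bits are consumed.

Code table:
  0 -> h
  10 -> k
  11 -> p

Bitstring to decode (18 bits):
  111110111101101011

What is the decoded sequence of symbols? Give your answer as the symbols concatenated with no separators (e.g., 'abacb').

Bit 0: prefix='1' (no match yet)
Bit 1: prefix='11' -> emit 'p', reset
Bit 2: prefix='1' (no match yet)
Bit 3: prefix='11' -> emit 'p', reset
Bit 4: prefix='1' (no match yet)
Bit 5: prefix='10' -> emit 'k', reset
Bit 6: prefix='1' (no match yet)
Bit 7: prefix='11' -> emit 'p', reset
Bit 8: prefix='1' (no match yet)
Bit 9: prefix='11' -> emit 'p', reset
Bit 10: prefix='0' -> emit 'h', reset
Bit 11: prefix='1' (no match yet)
Bit 12: prefix='11' -> emit 'p', reset
Bit 13: prefix='0' -> emit 'h', reset
Bit 14: prefix='1' (no match yet)
Bit 15: prefix='10' -> emit 'k', reset
Bit 16: prefix='1' (no match yet)
Bit 17: prefix='11' -> emit 'p', reset

Answer: ppkpphphkp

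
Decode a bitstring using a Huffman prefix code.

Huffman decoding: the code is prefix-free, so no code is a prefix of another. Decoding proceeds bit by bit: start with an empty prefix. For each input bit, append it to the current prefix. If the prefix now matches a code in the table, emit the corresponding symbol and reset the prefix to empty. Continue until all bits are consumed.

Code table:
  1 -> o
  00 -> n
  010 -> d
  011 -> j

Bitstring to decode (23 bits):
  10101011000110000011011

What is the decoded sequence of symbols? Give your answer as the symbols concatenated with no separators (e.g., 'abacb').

Bit 0: prefix='1' -> emit 'o', reset
Bit 1: prefix='0' (no match yet)
Bit 2: prefix='01' (no match yet)
Bit 3: prefix='010' -> emit 'd', reset
Bit 4: prefix='1' -> emit 'o', reset
Bit 5: prefix='0' (no match yet)
Bit 6: prefix='01' (no match yet)
Bit 7: prefix='011' -> emit 'j', reset
Bit 8: prefix='0' (no match yet)
Bit 9: prefix='00' -> emit 'n', reset
Bit 10: prefix='0' (no match yet)
Bit 11: prefix='01' (no match yet)
Bit 12: prefix='011' -> emit 'j', reset
Bit 13: prefix='0' (no match yet)
Bit 14: prefix='00' -> emit 'n', reset
Bit 15: prefix='0' (no match yet)
Bit 16: prefix='00' -> emit 'n', reset
Bit 17: prefix='0' (no match yet)
Bit 18: prefix='01' (no match yet)
Bit 19: prefix='011' -> emit 'j', reset
Bit 20: prefix='0' (no match yet)
Bit 21: prefix='01' (no match yet)
Bit 22: prefix='011' -> emit 'j', reset

Answer: odojnjnnjj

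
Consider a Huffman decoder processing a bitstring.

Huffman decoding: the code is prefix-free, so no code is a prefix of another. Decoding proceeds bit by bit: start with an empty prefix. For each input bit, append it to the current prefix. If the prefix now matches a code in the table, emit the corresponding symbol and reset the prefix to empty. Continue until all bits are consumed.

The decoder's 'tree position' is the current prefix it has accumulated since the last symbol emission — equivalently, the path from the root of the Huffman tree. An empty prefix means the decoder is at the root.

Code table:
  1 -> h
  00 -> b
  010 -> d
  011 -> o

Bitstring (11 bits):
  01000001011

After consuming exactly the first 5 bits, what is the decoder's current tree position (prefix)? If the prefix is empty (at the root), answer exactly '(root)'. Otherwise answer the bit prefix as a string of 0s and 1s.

Answer: (root)

Derivation:
Bit 0: prefix='0' (no match yet)
Bit 1: prefix='01' (no match yet)
Bit 2: prefix='010' -> emit 'd', reset
Bit 3: prefix='0' (no match yet)
Bit 4: prefix='00' -> emit 'b', reset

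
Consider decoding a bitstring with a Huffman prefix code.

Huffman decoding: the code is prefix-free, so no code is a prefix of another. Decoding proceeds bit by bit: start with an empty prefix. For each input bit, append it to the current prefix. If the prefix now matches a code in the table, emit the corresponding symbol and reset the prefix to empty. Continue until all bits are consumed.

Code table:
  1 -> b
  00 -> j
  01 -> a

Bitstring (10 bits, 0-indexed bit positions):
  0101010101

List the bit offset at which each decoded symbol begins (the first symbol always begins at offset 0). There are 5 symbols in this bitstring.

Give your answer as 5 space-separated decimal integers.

Bit 0: prefix='0' (no match yet)
Bit 1: prefix='01' -> emit 'a', reset
Bit 2: prefix='0' (no match yet)
Bit 3: prefix='01' -> emit 'a', reset
Bit 4: prefix='0' (no match yet)
Bit 5: prefix='01' -> emit 'a', reset
Bit 6: prefix='0' (no match yet)
Bit 7: prefix='01' -> emit 'a', reset
Bit 8: prefix='0' (no match yet)
Bit 9: prefix='01' -> emit 'a', reset

Answer: 0 2 4 6 8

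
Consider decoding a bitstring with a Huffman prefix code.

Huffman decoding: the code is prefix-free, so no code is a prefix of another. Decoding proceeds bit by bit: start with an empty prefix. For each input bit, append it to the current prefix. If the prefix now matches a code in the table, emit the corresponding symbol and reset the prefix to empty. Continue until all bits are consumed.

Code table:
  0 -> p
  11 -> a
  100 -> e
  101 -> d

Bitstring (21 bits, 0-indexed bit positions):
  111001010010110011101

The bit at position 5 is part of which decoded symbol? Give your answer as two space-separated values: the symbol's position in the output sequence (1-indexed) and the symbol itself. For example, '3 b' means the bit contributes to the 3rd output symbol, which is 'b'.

Bit 0: prefix='1' (no match yet)
Bit 1: prefix='11' -> emit 'a', reset
Bit 2: prefix='1' (no match yet)
Bit 3: prefix='10' (no match yet)
Bit 4: prefix='100' -> emit 'e', reset
Bit 5: prefix='1' (no match yet)
Bit 6: prefix='10' (no match yet)
Bit 7: prefix='101' -> emit 'd', reset
Bit 8: prefix='0' -> emit 'p', reset
Bit 9: prefix='0' -> emit 'p', reset

Answer: 3 d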